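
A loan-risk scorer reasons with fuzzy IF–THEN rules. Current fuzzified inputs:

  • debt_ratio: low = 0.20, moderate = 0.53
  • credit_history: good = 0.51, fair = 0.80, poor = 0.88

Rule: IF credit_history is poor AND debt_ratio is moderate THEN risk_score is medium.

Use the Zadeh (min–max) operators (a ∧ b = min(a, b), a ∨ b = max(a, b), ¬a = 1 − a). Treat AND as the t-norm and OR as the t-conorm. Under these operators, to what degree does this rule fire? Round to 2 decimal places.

firing strength: poor=0.88, moderate=0.53; AND[min(a, b)] → w = 0.53

0.53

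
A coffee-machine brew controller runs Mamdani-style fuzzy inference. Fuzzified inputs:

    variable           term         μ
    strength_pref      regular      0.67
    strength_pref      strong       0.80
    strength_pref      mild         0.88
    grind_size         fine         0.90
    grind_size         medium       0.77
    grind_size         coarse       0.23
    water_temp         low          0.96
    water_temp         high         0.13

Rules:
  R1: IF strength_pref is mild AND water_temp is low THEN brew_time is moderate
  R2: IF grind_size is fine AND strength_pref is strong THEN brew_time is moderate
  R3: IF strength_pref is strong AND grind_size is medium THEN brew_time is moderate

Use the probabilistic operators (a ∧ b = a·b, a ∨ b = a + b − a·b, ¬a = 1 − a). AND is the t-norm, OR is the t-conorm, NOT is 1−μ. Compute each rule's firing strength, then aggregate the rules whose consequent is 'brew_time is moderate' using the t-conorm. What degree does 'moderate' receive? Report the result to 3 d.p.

R1: mild=0.88, low=0.96; AND[a·b] → w = 0.8448
R2: fine=0.90, strong=0.80; AND[a·b] → w = 0.7200
R3: strong=0.80, medium=0.77; AND[a·b] → w = 0.6160
Rules with consequent 'moderate': {R1, R2, R3} → strengths 0.8448, 0.7200, 0.6160
Aggregate via t-conorm [a + b − a·b]: 0.9833

0.983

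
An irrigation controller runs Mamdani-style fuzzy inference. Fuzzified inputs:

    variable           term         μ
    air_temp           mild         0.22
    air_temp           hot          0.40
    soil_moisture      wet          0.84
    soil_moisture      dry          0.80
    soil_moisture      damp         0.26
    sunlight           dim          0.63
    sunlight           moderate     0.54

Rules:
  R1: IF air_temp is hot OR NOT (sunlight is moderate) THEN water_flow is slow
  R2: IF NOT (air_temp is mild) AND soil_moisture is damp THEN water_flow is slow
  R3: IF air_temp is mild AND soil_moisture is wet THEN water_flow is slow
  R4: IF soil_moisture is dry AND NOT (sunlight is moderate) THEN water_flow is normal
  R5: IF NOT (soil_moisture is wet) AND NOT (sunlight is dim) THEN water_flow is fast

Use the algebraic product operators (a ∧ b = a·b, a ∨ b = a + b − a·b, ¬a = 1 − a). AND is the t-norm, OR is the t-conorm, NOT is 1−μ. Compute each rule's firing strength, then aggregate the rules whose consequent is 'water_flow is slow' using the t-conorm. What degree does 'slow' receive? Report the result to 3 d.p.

R1: hot=0.40, ¬moderate=1−0.54=0.46; OR[a + b − a·b] → w = 0.6760
R2: ¬mild=1−0.22=0.78, damp=0.26; AND[a·b] → w = 0.2028
R3: mild=0.22, wet=0.84; AND[a·b] → w = 0.1848
R4: dry=0.80, ¬moderate=1−0.54=0.46; AND[a·b] → w = 0.3680
R5: ¬wet=1−0.84=0.16, ¬dim=1−0.63=0.37; AND[a·b] → w = 0.0592
Rules with consequent 'slow': {R1, R2, R3} → strengths 0.6760, 0.2028, 0.1848
Aggregate via t-conorm [a + b − a·b]: 0.7894

0.789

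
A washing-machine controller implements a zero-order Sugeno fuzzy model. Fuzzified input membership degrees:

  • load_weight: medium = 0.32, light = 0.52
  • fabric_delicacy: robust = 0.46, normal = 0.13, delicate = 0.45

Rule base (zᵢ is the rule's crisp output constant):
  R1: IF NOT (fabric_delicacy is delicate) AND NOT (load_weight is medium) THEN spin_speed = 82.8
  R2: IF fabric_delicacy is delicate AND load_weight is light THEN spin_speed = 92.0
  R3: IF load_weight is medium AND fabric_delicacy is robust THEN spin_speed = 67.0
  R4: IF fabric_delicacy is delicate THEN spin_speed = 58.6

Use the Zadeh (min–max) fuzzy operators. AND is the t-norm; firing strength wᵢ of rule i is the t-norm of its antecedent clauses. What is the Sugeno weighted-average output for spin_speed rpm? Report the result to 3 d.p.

76.130

R1 (z=82.8): ¬delicate=1−0.45=0.55, ¬medium=1−0.32=0.68; AND[min(a, b)] → w = 0.55
R2 (z=92.0): delicate=0.45, light=0.52; AND[min(a, b)] → w = 0.45
R3 (z=67.0): medium=0.32, robust=0.46; AND[min(a, b)] → w = 0.32
R4 (z=58.6): delicate=0.45 → w = 0.45
Weighted average = (0.55·82.8 + 0.45·92.0 + 0.32·67.0 + 0.45·58.6) / (0.55 + 0.45 + 0.32 + 0.45)
  = 134.7500 / 1.7700 = 76.130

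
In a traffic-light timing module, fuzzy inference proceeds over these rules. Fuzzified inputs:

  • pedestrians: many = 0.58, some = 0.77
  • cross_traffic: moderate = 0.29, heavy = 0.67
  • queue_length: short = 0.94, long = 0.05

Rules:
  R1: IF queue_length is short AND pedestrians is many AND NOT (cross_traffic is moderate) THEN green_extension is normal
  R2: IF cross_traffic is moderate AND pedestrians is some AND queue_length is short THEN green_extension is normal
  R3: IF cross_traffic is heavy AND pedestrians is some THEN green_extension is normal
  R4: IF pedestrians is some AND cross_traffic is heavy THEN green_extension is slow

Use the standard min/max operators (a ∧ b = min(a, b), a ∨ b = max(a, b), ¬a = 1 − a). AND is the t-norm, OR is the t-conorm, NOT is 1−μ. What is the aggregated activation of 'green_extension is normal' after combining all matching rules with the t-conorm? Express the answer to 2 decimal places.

0.67

R1: short=0.94, many=0.58, ¬moderate=1−0.29=0.71; AND[min(a, b)] → w = 0.58
R2: moderate=0.29, some=0.77, short=0.94; AND[min(a, b)] → w = 0.29
R3: heavy=0.67, some=0.77; AND[min(a, b)] → w = 0.67
R4: some=0.77, heavy=0.67; AND[min(a, b)] → w = 0.67
Rules with consequent 'normal': {R1, R2, R3} → strengths 0.58, 0.29, 0.67
Aggregate via t-conorm [max(a, b)]: 0.67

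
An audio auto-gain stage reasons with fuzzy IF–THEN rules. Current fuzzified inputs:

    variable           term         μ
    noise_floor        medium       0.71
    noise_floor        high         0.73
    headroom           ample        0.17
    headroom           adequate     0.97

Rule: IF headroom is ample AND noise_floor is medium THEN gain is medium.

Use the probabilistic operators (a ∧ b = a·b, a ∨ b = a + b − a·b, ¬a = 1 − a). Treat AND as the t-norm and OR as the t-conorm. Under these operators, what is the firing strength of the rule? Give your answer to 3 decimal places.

0.121

firing strength: ample=0.17, medium=0.71; AND[a·b] → w = 0.1207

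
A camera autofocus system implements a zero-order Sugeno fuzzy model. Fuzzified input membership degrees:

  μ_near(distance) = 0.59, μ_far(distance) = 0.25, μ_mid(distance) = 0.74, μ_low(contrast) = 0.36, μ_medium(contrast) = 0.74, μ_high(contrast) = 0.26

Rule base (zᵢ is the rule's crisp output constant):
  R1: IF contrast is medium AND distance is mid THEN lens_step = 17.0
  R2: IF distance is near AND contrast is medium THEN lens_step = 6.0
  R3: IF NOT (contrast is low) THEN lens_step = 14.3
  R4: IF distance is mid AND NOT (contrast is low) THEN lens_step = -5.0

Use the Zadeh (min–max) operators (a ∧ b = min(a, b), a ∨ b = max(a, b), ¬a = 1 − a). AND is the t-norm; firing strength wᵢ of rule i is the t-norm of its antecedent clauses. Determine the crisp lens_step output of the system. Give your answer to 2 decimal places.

8.46

R1 (z=17.0): medium=0.74, mid=0.74; AND[min(a, b)] → w = 0.74
R2 (z=6.0): near=0.59, medium=0.74; AND[min(a, b)] → w = 0.59
R3 (z=14.3): ¬low=1−0.36=0.64 → w = 0.64
R4 (z=-5.0): mid=0.74, ¬low=1−0.36=0.64; AND[min(a, b)] → w = 0.64
Weighted average = (0.74·17.0 + 0.59·6.0 + 0.64·14.3 + 0.64·-5.0) / (0.74 + 0.59 + 0.64 + 0.64)
  = 22.0720 / 2.6100 = 8.46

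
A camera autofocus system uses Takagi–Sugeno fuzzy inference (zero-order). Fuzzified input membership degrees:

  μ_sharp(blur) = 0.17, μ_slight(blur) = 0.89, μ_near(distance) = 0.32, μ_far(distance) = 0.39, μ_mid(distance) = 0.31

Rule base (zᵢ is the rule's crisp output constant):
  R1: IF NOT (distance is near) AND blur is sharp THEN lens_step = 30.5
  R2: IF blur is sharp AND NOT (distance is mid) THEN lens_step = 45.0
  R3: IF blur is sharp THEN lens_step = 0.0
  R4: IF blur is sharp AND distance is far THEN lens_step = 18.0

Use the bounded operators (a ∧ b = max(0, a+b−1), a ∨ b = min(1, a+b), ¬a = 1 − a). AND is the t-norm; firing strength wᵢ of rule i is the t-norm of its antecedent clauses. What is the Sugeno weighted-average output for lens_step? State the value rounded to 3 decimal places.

0.000

R1 (z=30.5): ¬near=1−0.32=0.68, sharp=0.17; AND[max(0, a+b−1)] → w = 0.00
R2 (z=45.0): sharp=0.17, ¬mid=1−0.31=0.69; AND[max(0, a+b−1)] → w = 0.00
R3 (z=0.0): sharp=0.17 → w = 0.17
R4 (z=18.0): sharp=0.17, far=0.39; AND[max(0, a+b−1)] → w = 0.00
Weighted average = (0.00·30.5 + 0.00·45.0 + 0.17·0.0 + 0.00·18.0) / (0.00 + 0.00 + 0.17 + 0.00)
  = 0.0000 / 0.1700 = 0.000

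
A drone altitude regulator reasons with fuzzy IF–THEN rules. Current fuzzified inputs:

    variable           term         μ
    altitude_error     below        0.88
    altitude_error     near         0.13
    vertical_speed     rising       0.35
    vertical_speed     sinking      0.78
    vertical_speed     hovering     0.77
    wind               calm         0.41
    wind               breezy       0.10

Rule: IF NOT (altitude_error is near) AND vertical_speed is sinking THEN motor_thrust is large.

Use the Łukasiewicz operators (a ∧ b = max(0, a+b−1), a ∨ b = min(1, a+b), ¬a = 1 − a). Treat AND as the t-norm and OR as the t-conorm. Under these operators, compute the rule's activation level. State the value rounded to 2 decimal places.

0.65

firing strength: ¬near=1−0.13=0.87, sinking=0.78; AND[max(0, a+b−1)] → w = 0.65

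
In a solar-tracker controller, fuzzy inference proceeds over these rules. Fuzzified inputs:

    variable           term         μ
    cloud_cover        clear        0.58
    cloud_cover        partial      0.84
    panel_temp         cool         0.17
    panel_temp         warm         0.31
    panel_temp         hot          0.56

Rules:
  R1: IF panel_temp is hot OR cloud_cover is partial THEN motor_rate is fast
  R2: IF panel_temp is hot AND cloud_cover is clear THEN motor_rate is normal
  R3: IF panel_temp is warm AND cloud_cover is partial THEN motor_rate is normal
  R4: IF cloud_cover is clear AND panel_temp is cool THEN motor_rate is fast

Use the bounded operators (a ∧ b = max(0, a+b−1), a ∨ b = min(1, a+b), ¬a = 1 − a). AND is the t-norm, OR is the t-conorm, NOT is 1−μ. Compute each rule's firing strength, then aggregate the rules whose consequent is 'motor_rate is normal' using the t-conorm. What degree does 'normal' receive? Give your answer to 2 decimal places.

0.29

R1: hot=0.56, partial=0.84; OR[min(1, a+b)] → w = 1.00
R2: hot=0.56, clear=0.58; AND[max(0, a+b−1)] → w = 0.14
R3: warm=0.31, partial=0.84; AND[max(0, a+b−1)] → w = 0.15
R4: clear=0.58, cool=0.17; AND[max(0, a+b−1)] → w = 0.00
Rules with consequent 'normal': {R2, R3} → strengths 0.14, 0.15
Aggregate via t-conorm [min(1, a+b)]: 0.29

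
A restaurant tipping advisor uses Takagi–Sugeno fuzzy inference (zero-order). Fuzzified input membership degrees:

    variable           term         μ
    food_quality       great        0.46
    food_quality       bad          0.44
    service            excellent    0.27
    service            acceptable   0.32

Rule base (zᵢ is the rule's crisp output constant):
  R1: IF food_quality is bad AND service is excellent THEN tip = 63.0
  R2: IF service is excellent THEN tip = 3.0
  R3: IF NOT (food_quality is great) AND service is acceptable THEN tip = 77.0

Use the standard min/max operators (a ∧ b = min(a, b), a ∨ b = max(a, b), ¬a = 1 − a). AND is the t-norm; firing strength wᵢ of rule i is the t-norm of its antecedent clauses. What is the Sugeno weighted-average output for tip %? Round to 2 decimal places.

49.37

R1 (z=63.0): bad=0.44, excellent=0.27; AND[min(a, b)] → w = 0.27
R2 (z=3.0): excellent=0.27 → w = 0.27
R3 (z=77.0): ¬great=1−0.46=0.54, acceptable=0.32; AND[min(a, b)] → w = 0.32
Weighted average = (0.27·63.0 + 0.27·3.0 + 0.32·77.0) / (0.27 + 0.27 + 0.32)
  = 42.4600 / 0.8600 = 49.37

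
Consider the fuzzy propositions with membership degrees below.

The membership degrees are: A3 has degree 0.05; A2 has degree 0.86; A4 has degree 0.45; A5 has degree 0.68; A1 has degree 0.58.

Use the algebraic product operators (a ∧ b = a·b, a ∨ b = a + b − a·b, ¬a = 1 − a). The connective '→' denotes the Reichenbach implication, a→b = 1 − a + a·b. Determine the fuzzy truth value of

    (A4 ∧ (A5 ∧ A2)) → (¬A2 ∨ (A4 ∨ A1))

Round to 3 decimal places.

0.948

A5 ∧ A2 = a·b on (0.6800, 0.8600) = 0.5848
A4 ∧ (A5 ∧ A2) = a·b on (0.4500, 0.5848) = 0.2632
¬A2 = 1 − 0.8600 = 0.1400
A4 ∨ A1 = a + b − a·b on (0.4500, 0.5800) = 0.7690
¬A2 ∨ (A4 ∨ A1) = a + b − a·b on (0.1400, 0.7690) = 0.8013
(A4 ∧ (A5 ∧ A2)) → (¬A2 ∨ (A4 ∨ A1))  [Reichenbach: 1 − a + a·b] with a=0.2632, b=0.8013 → 0.9477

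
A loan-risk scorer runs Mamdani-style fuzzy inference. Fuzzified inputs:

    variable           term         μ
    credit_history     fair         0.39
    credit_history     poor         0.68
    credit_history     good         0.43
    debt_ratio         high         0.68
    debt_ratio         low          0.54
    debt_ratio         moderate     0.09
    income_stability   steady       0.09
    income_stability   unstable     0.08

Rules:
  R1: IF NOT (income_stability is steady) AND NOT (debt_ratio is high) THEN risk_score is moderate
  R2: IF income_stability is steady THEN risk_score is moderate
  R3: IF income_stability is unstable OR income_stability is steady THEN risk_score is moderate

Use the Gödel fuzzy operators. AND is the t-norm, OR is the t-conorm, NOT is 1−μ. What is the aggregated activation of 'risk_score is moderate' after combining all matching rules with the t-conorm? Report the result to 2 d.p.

R1: ¬steady=1−0.09=0.91, ¬high=1−0.68=0.32; AND[min(a, b)] → w = 0.32
R2: steady=0.09 → w = 0.09
R3: unstable=0.08, steady=0.09; OR[max(a, b)] → w = 0.09
Rules with consequent 'moderate': {R1, R2, R3} → strengths 0.32, 0.09, 0.09
Aggregate via t-conorm [max(a, b)]: 0.32

0.32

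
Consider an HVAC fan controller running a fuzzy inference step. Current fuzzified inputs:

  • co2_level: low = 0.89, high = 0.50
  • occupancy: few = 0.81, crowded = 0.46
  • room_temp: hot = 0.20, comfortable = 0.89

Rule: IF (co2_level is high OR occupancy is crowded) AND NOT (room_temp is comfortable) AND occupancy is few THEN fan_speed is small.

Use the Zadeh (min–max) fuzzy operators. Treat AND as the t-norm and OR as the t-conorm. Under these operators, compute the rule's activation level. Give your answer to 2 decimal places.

0.11

firing strength: (high=0.50 OR crowded=0.46) = 0.50; AND[min(a, b)] with ¬comfortable=1−0.89=0.11, few=0.81 → w = 0.11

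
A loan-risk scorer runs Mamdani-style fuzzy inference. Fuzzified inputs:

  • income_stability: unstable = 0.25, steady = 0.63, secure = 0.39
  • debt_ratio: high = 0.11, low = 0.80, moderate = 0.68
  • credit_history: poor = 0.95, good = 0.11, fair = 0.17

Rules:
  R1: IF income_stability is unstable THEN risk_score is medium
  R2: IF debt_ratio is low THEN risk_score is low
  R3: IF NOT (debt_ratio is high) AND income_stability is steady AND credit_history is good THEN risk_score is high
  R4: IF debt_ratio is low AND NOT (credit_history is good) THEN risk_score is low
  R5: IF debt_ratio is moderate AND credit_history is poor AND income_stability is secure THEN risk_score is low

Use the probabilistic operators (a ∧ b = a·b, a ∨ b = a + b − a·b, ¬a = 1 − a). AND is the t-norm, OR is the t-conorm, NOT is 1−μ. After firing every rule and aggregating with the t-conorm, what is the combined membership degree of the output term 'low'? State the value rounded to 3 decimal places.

R1: unstable=0.25 → w = 0.2500
R2: low=0.80 → w = 0.8000
R3: ¬high=1−0.11=0.89, steady=0.63, good=0.11; AND[a·b] → w = 0.0617
R4: low=0.80, ¬good=1−0.11=0.89; AND[a·b] → w = 0.7120
R5: moderate=0.68, poor=0.95, secure=0.39; AND[a·b] → w = 0.2519
Rules with consequent 'low': {R2, R4, R5} → strengths 0.8000, 0.7120, 0.2519
Aggregate via t-conorm [a + b − a·b]: 0.9569

0.957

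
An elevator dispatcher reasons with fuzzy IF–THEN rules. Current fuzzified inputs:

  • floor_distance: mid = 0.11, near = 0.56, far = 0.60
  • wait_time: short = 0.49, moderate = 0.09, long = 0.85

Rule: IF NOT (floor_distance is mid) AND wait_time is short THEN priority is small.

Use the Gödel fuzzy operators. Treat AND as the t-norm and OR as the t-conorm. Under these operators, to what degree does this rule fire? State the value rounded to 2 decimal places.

0.49

firing strength: ¬mid=1−0.11=0.89, short=0.49; AND[min(a, b)] → w = 0.49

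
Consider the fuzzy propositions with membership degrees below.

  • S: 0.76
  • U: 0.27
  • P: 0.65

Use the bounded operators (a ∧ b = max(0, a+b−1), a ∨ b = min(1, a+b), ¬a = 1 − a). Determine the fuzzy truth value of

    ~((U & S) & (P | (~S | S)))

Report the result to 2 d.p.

U & S = max(0, a+b−1) on (0.27, 0.76) = 0.03
~S = 1 − 0.76 = 0.24
~S | S = min(1, a+b) on (0.24, 0.76) = 1.00
P | (~S | S) = min(1, a+b) on (0.65, 1.00) = 1.00
(U & S) & (P | (~S | S)) = max(0, a+b−1) on (0.03, 1.00) = 0.03
~((U & S) & (P | (~S | S))) = 1 − 0.03 = 0.97

0.97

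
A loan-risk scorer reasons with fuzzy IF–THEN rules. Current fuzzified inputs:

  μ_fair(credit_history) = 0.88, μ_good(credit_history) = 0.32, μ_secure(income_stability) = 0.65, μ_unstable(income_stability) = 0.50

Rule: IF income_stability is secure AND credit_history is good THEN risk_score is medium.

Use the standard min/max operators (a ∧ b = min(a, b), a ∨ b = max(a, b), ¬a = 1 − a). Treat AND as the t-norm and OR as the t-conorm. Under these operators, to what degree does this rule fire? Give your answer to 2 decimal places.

firing strength: secure=0.65, good=0.32; AND[min(a, b)] → w = 0.32

0.32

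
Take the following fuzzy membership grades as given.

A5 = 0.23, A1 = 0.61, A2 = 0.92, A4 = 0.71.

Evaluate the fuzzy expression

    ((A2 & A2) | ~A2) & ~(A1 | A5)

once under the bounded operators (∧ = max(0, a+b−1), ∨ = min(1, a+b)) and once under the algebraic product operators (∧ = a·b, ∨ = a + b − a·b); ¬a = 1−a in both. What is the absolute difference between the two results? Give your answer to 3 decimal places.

0.178

Under bounded:
  A2 & A2 = max(0, a+b−1) on (0.92, 0.92) = 0.84
  ~A2 = 1 − 0.92 = 0.08
  (A2 & A2) | ~A2 = min(1, a+b) on (0.84, 0.08) = 0.92
  A1 | A5 = min(1, a+b) on (0.61, 0.23) = 0.84
  ~(A1 | A5) = 1 − 0.84 = 0.16
  ((A2 & A2) | ~A2) & ~(A1 | A5) = max(0, a+b−1) on (0.92, 0.16) = 0.08
  → value = 0.0800
Under algebraic product:
  A2 & A2 = a·b on (0.9200, 0.9200) = 0.8464
  ~A2 = 1 − 0.9200 = 0.0800
  (A2 & A2) | ~A2 = a + b − a·b on (0.8464, 0.0800) = 0.8587
  A1 | A5 = a + b − a·b on (0.6100, 0.2300) = 0.6997
  ~(A1 | A5) = 1 − 0.6997 = 0.3003
  ((A2 & A2) | ~A2) & ~(A1 | A5) = a·b on (0.8587, 0.3003) = 0.2579
  → value = 0.2579
|0.0800 − 0.2579| = 0.178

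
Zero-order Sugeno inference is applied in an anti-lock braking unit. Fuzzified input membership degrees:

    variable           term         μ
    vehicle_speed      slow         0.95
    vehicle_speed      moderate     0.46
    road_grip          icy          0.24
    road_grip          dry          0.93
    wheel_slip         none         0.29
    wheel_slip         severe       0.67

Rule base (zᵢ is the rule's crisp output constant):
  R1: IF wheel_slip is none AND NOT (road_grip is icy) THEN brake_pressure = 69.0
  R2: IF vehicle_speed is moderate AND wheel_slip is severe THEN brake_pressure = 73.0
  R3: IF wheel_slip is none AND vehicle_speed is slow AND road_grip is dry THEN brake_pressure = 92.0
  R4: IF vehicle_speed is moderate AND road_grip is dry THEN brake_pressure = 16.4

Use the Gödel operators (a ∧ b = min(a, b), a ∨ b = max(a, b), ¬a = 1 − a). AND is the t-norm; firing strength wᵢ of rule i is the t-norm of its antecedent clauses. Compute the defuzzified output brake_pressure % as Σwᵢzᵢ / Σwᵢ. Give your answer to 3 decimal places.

R1 (z=69.0): none=0.29, ¬icy=1−0.24=0.76; AND[min(a, b)] → w = 0.29
R2 (z=73.0): moderate=0.46, severe=0.67; AND[min(a, b)] → w = 0.46
R3 (z=92.0): none=0.29, slow=0.95, dry=0.93; AND[min(a, b)] → w = 0.29
R4 (z=16.4): moderate=0.46, dry=0.93; AND[min(a, b)] → w = 0.46
Weighted average = (0.29·69.0 + 0.46·73.0 + 0.29·92.0 + 0.46·16.4) / (0.29 + 0.46 + 0.29 + 0.46)
  = 87.8140 / 1.5000 = 58.543

58.543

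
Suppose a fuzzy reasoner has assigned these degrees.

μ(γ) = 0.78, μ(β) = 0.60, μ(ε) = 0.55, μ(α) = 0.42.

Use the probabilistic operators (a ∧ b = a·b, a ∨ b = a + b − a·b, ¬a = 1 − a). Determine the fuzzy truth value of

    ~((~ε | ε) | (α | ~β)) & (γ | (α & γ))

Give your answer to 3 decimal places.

0.073

~ε = 1 − 0.5500 = 0.4500
~ε | ε = a + b − a·b on (0.4500, 0.5500) = 0.7525
~β = 1 − 0.6000 = 0.4000
α | ~β = a + b − a·b on (0.4200, 0.4000) = 0.6520
(~ε | ε) | (α | ~β) = a + b − a·b on (0.7525, 0.6520) = 0.9139
~((~ε | ε) | (α | ~β)) = 1 − 0.9139 = 0.0861
α & γ = a·b on (0.4200, 0.7800) = 0.3276
γ | (α & γ) = a + b − a·b on (0.7800, 0.3276) = 0.8521
~((~ε | ε) | (α | ~β)) & (γ | (α & γ)) = a·b on (0.0861, 0.8521) = 0.0734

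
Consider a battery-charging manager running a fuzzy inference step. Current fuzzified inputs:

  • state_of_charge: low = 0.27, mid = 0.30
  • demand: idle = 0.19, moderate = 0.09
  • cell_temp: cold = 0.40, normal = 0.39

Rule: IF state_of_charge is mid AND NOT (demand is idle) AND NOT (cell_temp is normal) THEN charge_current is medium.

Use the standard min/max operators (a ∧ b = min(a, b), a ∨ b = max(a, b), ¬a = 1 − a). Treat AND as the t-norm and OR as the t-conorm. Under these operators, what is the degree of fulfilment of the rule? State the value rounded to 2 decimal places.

0.30

firing strength: mid=0.30, ¬idle=1−0.19=0.81, ¬normal=1−0.39=0.61; AND[min(a, b)] → w = 0.30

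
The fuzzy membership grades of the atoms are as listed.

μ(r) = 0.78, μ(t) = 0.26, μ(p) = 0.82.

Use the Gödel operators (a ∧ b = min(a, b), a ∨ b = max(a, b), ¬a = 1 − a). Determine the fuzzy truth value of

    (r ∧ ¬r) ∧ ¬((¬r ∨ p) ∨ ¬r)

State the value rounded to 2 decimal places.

0.18

¬r = 1 − 0.78 = 0.22
r ∧ ¬r = min(a, b) on (0.78, 0.22) = 0.22
¬r = 1 − 0.78 = 0.22
¬r ∨ p = max(a, b) on (0.22, 0.82) = 0.82
¬r = 1 − 0.78 = 0.22
(¬r ∨ p) ∨ ¬r = max(a, b) on (0.82, 0.22) = 0.82
¬((¬r ∨ p) ∨ ¬r) = 1 − 0.82 = 0.18
(r ∧ ¬r) ∧ ¬((¬r ∨ p) ∨ ¬r) = min(a, b) on (0.22, 0.18) = 0.18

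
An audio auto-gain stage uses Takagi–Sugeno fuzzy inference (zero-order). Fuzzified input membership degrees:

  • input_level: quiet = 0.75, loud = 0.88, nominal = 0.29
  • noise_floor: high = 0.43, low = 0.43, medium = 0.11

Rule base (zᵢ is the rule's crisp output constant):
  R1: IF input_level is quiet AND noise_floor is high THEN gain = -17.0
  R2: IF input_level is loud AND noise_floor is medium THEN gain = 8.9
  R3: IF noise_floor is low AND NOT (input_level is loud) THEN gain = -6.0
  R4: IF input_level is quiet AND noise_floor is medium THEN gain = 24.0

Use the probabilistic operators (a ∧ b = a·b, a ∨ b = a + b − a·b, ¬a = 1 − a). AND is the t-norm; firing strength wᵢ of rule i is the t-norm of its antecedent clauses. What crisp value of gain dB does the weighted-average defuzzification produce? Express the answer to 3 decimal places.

-5.332

R1 (z=-17.0): quiet=0.75, high=0.43; AND[a·b] → w = 0.3225
R2 (z=8.9): loud=0.88, medium=0.11; AND[a·b] → w = 0.0968
R3 (z=-6.0): low=0.43, ¬loud=1−0.88=0.12; AND[a·b] → w = 0.0516
R4 (z=24.0): quiet=0.75, medium=0.11; AND[a·b] → w = 0.0825
Weighted average = (0.3225·-17.0 + 0.0968·8.9 + 0.0516·-6.0 + 0.0825·24.0) / (0.3225 + 0.0968 + 0.0516 + 0.0825)
  = -2.9506 / 0.5534 = -5.332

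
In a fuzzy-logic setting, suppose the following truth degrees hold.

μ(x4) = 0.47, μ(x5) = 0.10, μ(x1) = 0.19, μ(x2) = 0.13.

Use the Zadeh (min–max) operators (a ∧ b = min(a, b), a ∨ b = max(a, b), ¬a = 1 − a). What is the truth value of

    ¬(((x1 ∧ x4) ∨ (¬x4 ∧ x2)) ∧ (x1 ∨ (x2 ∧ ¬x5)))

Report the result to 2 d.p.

0.81

x1 ∧ x4 = min(a, b) on (0.19, 0.47) = 0.19
¬x4 = 1 − 0.47 = 0.53
¬x4 ∧ x2 = min(a, b) on (0.53, 0.13) = 0.13
(x1 ∧ x4) ∨ (¬x4 ∧ x2) = max(a, b) on (0.19, 0.13) = 0.19
¬x5 = 1 − 0.10 = 0.90
x2 ∧ ¬x5 = min(a, b) on (0.13, 0.90) = 0.13
x1 ∨ (x2 ∧ ¬x5) = max(a, b) on (0.19, 0.13) = 0.19
((x1 ∧ x4) ∨ (¬x4 ∧ x2)) ∧ (x1 ∨ (x2 ∧ ¬x5)) = min(a, b) on (0.19, 0.19) = 0.19
¬(((x1 ∧ x4) ∨ (¬x4 ∧ x2)) ∧ (x1 ∨ (x2 ∧ ¬x5))) = 1 − 0.19 = 0.81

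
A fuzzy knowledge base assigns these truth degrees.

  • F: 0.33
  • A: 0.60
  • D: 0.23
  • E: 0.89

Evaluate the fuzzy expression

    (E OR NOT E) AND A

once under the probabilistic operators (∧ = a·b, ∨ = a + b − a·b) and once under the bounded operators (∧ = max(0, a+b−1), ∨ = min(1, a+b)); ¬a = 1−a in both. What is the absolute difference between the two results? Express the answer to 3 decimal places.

Under probabilistic:
  NOT E = 1 − 0.8900 = 0.1100
  E OR NOT E = a + b − a·b on (0.8900, 0.1100) = 0.9021
  (E OR NOT E) AND A = a·b on (0.9021, 0.6000) = 0.5413
  → value = 0.5413
Under bounded:
  NOT E = 1 − 0.89 = 0.11
  E OR NOT E = min(1, a+b) on (0.89, 0.11) = 1.00
  (E OR NOT E) AND A = max(0, a+b−1) on (1.00, 0.60) = 0.60
  → value = 0.6000
|0.5413 − 0.6000| = 0.059

0.059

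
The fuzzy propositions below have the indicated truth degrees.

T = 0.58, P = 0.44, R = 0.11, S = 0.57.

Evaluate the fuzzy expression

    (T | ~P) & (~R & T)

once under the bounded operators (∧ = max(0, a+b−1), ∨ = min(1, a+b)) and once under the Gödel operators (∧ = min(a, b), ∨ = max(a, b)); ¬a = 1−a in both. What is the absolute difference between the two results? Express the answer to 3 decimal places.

0.110

Under bounded:
  ~P = 1 − 0.44 = 0.56
  T | ~P = min(1, a+b) on (0.58, 0.56) = 1.00
  ~R = 1 − 0.11 = 0.89
  ~R & T = max(0, a+b−1) on (0.89, 0.58) = 0.47
  (T | ~P) & (~R & T) = max(0, a+b−1) on (1.00, 0.47) = 0.47
  → value = 0.4700
Under Gödel:
  ~P = 1 − 0.44 = 0.56
  T | ~P = max(a, b) on (0.58, 0.56) = 0.58
  ~R = 1 − 0.11 = 0.89
  ~R & T = min(a, b) on (0.89, 0.58) = 0.58
  (T | ~P) & (~R & T) = min(a, b) on (0.58, 0.58) = 0.58
  → value = 0.5800
|0.4700 − 0.5800| = 0.110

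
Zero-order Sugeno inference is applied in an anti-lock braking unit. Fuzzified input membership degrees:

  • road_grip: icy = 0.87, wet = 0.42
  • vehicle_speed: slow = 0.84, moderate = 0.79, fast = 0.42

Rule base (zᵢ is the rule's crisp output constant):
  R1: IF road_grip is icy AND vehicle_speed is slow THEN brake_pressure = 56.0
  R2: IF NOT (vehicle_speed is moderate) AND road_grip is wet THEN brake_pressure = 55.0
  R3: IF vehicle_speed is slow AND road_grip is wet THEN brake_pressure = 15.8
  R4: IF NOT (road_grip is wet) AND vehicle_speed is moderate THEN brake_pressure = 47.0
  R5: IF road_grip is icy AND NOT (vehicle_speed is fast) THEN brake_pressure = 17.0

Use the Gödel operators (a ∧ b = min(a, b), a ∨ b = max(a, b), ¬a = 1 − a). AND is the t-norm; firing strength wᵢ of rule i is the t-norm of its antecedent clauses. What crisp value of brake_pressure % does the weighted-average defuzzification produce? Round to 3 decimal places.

38.915

R1 (z=56.0): icy=0.87, slow=0.84; AND[min(a, b)] → w = 0.84
R2 (z=55.0): ¬moderate=1−0.79=0.21, wet=0.42; AND[min(a, b)] → w = 0.21
R3 (z=15.8): slow=0.84, wet=0.42; AND[min(a, b)] → w = 0.42
R4 (z=47.0): ¬wet=1−0.42=0.58, moderate=0.79; AND[min(a, b)] → w = 0.58
R5 (z=17.0): icy=0.87, ¬fast=1−0.42=0.58; AND[min(a, b)] → w = 0.58
Weighted average = (0.84·56.0 + 0.21·55.0 + 0.42·15.8 + 0.58·47.0 + 0.58·17.0) / (0.84 + 0.21 + 0.42 + 0.58 + 0.58)
  = 102.3460 / 2.6300 = 38.915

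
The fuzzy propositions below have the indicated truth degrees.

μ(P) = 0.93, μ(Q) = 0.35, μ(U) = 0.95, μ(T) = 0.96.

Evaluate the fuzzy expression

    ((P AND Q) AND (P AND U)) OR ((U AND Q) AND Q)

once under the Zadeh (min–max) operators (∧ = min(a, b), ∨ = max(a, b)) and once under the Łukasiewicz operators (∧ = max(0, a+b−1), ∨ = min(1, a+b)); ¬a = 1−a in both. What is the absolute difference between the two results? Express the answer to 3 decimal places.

0.190

Under Zadeh (min–max):
  P AND Q = min(a, b) on (0.93, 0.35) = 0.35
  P AND U = min(a, b) on (0.93, 0.95) = 0.93
  (P AND Q) AND (P AND U) = min(a, b) on (0.35, 0.93) = 0.35
  U AND Q = min(a, b) on (0.95, 0.35) = 0.35
  (U AND Q) AND Q = min(a, b) on (0.35, 0.35) = 0.35
  ((P AND Q) AND (P AND U)) OR ((U AND Q) AND Q) = max(a, b) on (0.35, 0.35) = 0.35
  → value = 0.3500
Under Łukasiewicz:
  P AND Q = max(0, a+b−1) on (0.93, 0.35) = 0.28
  P AND U = max(0, a+b−1) on (0.93, 0.95) = 0.88
  (P AND Q) AND (P AND U) = max(0, a+b−1) on (0.28, 0.88) = 0.16
  U AND Q = max(0, a+b−1) on (0.95, 0.35) = 0.30
  (U AND Q) AND Q = max(0, a+b−1) on (0.30, 0.35) = 0.00
  ((P AND Q) AND (P AND U)) OR ((U AND Q) AND Q) = min(1, a+b) on (0.16, 0.00) = 0.16
  → value = 0.1600
|0.3500 − 0.1600| = 0.190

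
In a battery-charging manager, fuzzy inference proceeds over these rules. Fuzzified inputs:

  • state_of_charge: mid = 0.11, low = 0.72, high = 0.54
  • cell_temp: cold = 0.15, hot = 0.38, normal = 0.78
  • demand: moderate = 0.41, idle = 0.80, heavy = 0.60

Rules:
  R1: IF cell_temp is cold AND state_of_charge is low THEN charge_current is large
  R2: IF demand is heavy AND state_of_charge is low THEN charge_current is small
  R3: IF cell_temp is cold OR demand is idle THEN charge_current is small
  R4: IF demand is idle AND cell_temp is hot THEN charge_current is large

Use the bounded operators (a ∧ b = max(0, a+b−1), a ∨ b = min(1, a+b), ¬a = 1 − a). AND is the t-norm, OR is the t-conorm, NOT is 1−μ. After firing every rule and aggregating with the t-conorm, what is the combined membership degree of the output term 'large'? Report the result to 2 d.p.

R1: cold=0.15, low=0.72; AND[max(0, a+b−1)] → w = 0.00
R2: heavy=0.60, low=0.72; AND[max(0, a+b−1)] → w = 0.32
R3: cold=0.15, idle=0.80; OR[min(1, a+b)] → w = 0.95
R4: idle=0.80, hot=0.38; AND[max(0, a+b−1)] → w = 0.18
Rules with consequent 'large': {R1, R4} → strengths 0.00, 0.18
Aggregate via t-conorm [min(1, a+b)]: 0.18

0.18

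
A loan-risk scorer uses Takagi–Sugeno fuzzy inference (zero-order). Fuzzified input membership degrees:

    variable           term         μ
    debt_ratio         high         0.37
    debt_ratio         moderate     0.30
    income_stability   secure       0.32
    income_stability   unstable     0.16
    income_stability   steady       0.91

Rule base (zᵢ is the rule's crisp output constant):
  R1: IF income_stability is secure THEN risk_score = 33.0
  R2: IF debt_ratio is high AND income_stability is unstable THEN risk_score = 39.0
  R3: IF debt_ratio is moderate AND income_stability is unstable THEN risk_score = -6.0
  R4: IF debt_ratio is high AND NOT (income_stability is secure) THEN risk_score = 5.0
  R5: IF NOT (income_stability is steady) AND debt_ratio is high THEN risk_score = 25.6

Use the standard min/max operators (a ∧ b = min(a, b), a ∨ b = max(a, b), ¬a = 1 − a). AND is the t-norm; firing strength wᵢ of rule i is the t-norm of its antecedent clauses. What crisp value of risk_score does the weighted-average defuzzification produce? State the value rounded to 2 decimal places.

R1 (z=33.0): secure=0.32 → w = 0.32
R2 (z=39.0): high=0.37, unstable=0.16; AND[min(a, b)] → w = 0.16
R3 (z=-6.0): moderate=0.30, unstable=0.16; AND[min(a, b)] → w = 0.16
R4 (z=5.0): high=0.37, ¬secure=1−0.32=0.68; AND[min(a, b)] → w = 0.37
R5 (z=25.6): ¬steady=1−0.91=0.09, high=0.37; AND[min(a, b)] → w = 0.09
Weighted average = (0.32·33.0 + 0.16·39.0 + 0.16·-6.0 + 0.37·5.0 + 0.09·25.6) / (0.32 + 0.16 + 0.16 + 0.37 + 0.09)
  = 19.9940 / 1.1000 = 18.18

18.18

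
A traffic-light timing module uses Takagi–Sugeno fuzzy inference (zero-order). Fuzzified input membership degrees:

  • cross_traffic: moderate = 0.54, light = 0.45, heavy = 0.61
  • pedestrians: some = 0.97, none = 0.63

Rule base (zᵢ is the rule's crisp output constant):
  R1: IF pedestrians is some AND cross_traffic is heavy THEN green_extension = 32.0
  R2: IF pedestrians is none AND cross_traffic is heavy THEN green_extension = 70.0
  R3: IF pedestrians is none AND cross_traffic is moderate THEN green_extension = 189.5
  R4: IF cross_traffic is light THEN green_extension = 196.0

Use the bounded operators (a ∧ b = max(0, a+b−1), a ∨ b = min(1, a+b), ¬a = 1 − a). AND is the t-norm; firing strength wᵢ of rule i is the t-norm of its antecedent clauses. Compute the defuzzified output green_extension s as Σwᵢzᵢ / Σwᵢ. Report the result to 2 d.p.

R1 (z=32.0): some=0.97, heavy=0.61; AND[max(0, a+b−1)] → w = 0.58
R2 (z=70.0): none=0.63, heavy=0.61; AND[max(0, a+b−1)] → w = 0.24
R3 (z=189.5): none=0.63, moderate=0.54; AND[max(0, a+b−1)] → w = 0.17
R4 (z=196.0): light=0.45 → w = 0.45
Weighted average = (0.58·32.0 + 0.24·70.0 + 0.17·189.5 + 0.45·196.0) / (0.58 + 0.24 + 0.17 + 0.45)
  = 155.7750 / 1.4400 = 108.18

108.18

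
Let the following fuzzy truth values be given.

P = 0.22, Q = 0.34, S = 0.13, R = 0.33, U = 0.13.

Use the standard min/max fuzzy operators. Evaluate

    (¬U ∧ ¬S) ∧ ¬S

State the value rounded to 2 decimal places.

¬U = 1 − 0.13 = 0.87
¬S = 1 − 0.13 = 0.87
¬U ∧ ¬S = min(a, b) on (0.87, 0.87) = 0.87
¬S = 1 − 0.13 = 0.87
(¬U ∧ ¬S) ∧ ¬S = min(a, b) on (0.87, 0.87) = 0.87

0.87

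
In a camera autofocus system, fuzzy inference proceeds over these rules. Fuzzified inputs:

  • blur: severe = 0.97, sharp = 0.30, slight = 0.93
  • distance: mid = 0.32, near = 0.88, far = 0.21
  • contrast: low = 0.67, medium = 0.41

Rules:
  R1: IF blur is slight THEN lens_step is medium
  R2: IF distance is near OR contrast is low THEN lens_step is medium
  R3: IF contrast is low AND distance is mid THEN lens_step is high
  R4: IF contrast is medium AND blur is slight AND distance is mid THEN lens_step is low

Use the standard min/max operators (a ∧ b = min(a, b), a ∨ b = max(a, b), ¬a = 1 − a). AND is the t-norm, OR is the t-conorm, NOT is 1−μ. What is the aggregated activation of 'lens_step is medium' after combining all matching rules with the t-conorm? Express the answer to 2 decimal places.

R1: slight=0.93 → w = 0.93
R2: near=0.88, low=0.67; OR[max(a, b)] → w = 0.88
R3: low=0.67, mid=0.32; AND[min(a, b)] → w = 0.32
R4: medium=0.41, slight=0.93, mid=0.32; AND[min(a, b)] → w = 0.32
Rules with consequent 'medium': {R1, R2} → strengths 0.93, 0.88
Aggregate via t-conorm [max(a, b)]: 0.93

0.93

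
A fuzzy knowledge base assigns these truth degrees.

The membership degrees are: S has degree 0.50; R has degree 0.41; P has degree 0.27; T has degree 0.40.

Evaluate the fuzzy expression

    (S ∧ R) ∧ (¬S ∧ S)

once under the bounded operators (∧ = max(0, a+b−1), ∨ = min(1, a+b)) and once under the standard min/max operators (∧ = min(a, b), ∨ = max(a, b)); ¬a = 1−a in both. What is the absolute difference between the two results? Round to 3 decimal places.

0.410

Under bounded:
  S ∧ R = max(0, a+b−1) on (0.50, 0.41) = 0.00
  ¬S = 1 − 0.50 = 0.50
  ¬S ∧ S = max(0, a+b−1) on (0.50, 0.50) = 0.00
  (S ∧ R) ∧ (¬S ∧ S) = max(0, a+b−1) on (0.00, 0.00) = 0.00
  → value = 0.0000
Under standard min/max:
  S ∧ R = min(a, b) on (0.50, 0.41) = 0.41
  ¬S = 1 − 0.50 = 0.50
  ¬S ∧ S = min(a, b) on (0.50, 0.50) = 0.50
  (S ∧ R) ∧ (¬S ∧ S) = min(a, b) on (0.41, 0.50) = 0.41
  → value = 0.4100
|0.0000 − 0.4100| = 0.410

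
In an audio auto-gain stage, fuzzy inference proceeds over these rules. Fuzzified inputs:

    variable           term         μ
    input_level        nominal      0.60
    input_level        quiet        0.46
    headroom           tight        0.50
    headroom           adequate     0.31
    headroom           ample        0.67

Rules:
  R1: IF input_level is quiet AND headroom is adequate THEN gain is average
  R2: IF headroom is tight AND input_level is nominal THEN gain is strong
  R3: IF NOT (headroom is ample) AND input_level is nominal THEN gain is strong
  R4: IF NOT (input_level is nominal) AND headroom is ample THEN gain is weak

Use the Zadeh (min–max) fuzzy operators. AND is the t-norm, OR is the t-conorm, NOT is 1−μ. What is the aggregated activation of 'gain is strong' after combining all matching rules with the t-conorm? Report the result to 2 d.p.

R1: quiet=0.46, adequate=0.31; AND[min(a, b)] → w = 0.31
R2: tight=0.50, nominal=0.60; AND[min(a, b)] → w = 0.50
R3: ¬ample=1−0.67=0.33, nominal=0.60; AND[min(a, b)] → w = 0.33
R4: ¬nominal=1−0.60=0.40, ample=0.67; AND[min(a, b)] → w = 0.40
Rules with consequent 'strong': {R2, R3} → strengths 0.50, 0.33
Aggregate via t-conorm [max(a, b)]: 0.50

0.50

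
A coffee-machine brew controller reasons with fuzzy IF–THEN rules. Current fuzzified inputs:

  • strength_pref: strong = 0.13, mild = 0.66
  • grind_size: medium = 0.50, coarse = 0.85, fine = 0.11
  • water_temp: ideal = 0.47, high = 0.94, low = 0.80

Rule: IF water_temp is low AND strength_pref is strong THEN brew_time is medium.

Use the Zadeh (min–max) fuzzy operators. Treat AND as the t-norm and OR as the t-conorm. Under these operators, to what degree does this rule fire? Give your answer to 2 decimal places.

firing strength: low=0.80, strong=0.13; AND[min(a, b)] → w = 0.13

0.13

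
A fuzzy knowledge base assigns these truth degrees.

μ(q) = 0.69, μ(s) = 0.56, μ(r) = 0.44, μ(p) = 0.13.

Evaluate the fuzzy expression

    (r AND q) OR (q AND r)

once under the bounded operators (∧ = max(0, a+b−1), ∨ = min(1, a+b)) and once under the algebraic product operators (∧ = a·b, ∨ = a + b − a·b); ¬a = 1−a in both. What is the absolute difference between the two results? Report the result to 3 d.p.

Under bounded:
  r AND q = max(0, a+b−1) on (0.44, 0.69) = 0.13
  q AND r = max(0, a+b−1) on (0.69, 0.44) = 0.13
  (r AND q) OR (q AND r) = min(1, a+b) on (0.13, 0.13) = 0.26
  → value = 0.2600
Under algebraic product:
  r AND q = a·b on (0.4400, 0.6900) = 0.3036
  q AND r = a·b on (0.6900, 0.4400) = 0.3036
  (r AND q) OR (q AND r) = a + b − a·b on (0.3036, 0.3036) = 0.5150
  → value = 0.5150
|0.2600 − 0.5150| = 0.255

0.255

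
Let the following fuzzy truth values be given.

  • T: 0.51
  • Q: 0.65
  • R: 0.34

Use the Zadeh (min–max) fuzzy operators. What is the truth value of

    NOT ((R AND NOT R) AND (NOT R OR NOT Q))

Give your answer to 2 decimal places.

0.66

NOT R = 1 − 0.34 = 0.66
R AND NOT R = min(a, b) on (0.34, 0.66) = 0.34
NOT R = 1 − 0.34 = 0.66
NOT Q = 1 − 0.65 = 0.35
NOT R OR NOT Q = max(a, b) on (0.66, 0.35) = 0.66
(R AND NOT R) AND (NOT R OR NOT Q) = min(a, b) on (0.34, 0.66) = 0.34
NOT ((R AND NOT R) AND (NOT R OR NOT Q)) = 1 − 0.34 = 0.66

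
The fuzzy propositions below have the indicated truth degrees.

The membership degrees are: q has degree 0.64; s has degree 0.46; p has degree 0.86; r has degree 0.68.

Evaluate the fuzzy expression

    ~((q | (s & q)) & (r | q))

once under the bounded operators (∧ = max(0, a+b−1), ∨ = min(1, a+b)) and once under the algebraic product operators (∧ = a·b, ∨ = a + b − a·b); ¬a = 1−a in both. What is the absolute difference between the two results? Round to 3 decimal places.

Under bounded:
  s & q = max(0, a+b−1) on (0.46, 0.64) = 0.10
  q | (s & q) = min(1, a+b) on (0.64, 0.10) = 0.74
  r | q = min(1, a+b) on (0.68, 0.64) = 1.00
  (q | (s & q)) & (r | q) = max(0, a+b−1) on (0.74, 1.00) = 0.74
  ~((q | (s & q)) & (r | q)) = 1 − 0.74 = 0.26
  → value = 0.2600
Under algebraic product:
  s & q = a·b on (0.4600, 0.6400) = 0.2944
  q | (s & q) = a + b − a·b on (0.6400, 0.2944) = 0.7460
  r | q = a + b − a·b on (0.6800, 0.6400) = 0.8848
  (q | (s & q)) & (r | q) = a·b on (0.7460, 0.8848) = 0.6600
  ~((q | (s & q)) & (r | q)) = 1 − 0.6600 = 0.3400
  → value = 0.3400
|0.2600 − 0.3400| = 0.080

0.080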